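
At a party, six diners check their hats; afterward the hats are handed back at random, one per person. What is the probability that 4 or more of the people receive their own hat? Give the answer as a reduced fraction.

1/45

Favorable outcomes: Σ_{i≥4} C(6,i)·!(6-i) = 15·1 + 6·0 + 1·1 = 16.
Total outcomes: 6! = 720.
Probability = 16/720 = 1/45.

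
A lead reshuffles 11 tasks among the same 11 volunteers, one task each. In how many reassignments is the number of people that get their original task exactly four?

611820

Choose which 4 of the 11 are fixed: C(11,4) = 330.
The remaining 7 must be deranged: !7 = 1854.
Total: 330 × 1854 = 611820.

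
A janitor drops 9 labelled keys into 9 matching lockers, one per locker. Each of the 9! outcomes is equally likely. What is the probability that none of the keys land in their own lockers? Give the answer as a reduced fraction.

16687/45360

Favorable outcomes: !9 = 133496.
Total outcomes: 9! = 362880.
Probability = 133496/362880 = 16687/45360.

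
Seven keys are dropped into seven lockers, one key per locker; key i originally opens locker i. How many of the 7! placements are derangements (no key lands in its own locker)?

By inclusion-exclusion, !7 = Σ (-1)^k · 7!/k! for k=0..7
= 7! - 7!/1! + 7!/2! - 7!/3! + 7!/4! - 7!/5! + 7!/6! - 7!/7!
= 5040 - 5040 + 2520 - 840 + 210 - 42 + 7 - 1
= 1854

1854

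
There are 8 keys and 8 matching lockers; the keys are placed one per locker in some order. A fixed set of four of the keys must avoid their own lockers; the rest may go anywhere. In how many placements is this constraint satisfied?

24024

Let A_j be the event that the j-th constrained one is fixed. By inclusion-exclusion over the 4 events:
Σ_{j=0}^{4} (-1)^j C(4,j)(8-j)!
= C(4,0)·8! - C(4,1)·7! + C(4,2)·6! - C(4,3)·5! + C(4,4)·4!
= 40320 - 20160 + 4320 - 480 + 24
= 24024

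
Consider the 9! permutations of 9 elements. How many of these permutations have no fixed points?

133496

Use !n = n·!(n-1) + (-1)^n.
!9 = 9·14833 - 1 = 133496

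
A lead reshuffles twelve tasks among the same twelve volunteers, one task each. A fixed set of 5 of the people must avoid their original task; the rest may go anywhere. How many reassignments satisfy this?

312273360

Inclusion-exclusion on the 5 forbidden self-matches:
Σ_{j=0}^{5} (-1)^j C(5,j)(12-j)!
= C(5,0)·12! - C(5,1)·11! + C(5,2)·10! - C(5,3)·9! + C(5,4)·8! - C(5,5)·7!
= 479001600 - 199584000 + 36288000 - 3628800 + 201600 - 5040
= 312273360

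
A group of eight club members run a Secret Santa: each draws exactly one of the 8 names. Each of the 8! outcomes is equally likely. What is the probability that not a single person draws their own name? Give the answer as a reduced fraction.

2119/5760

Favorable outcomes: !8 = 14833.
Total outcomes: 8! = 40320.
Probability = 14833/40320 = 2119/5760.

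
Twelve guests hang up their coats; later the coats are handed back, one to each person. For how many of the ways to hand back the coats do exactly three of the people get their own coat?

29369120

Pick the 3 fixed positions: C(12,3) = 220 ways.
The remaining 9 must be deranged: !9 = 133496.
Total: 220 × 133496 = 29369120.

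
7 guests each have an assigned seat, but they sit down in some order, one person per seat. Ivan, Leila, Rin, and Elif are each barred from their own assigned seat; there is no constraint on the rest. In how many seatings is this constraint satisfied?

2790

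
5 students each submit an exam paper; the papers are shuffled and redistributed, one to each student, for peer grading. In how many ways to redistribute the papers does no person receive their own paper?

By inclusion-exclusion, !5 = Σ (-1)^k · 5!/k! for k=0..5
= 5! - 5!/1! + 5!/2! - 5!/3! + 5!/4! - 5!/5!
= 120 - 120 + 60 - 20 + 5 - 1
= 44

44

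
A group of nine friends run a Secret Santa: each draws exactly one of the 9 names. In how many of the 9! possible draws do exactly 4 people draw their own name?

5544

Pick the 4 fixed positions: C(9,4) = 126 ways.
The remaining 5 must be deranged: !5 = 44.
Total: 126 × 44 = 5544.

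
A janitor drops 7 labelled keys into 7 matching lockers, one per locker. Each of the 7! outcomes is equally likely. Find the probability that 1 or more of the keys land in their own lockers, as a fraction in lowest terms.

177/280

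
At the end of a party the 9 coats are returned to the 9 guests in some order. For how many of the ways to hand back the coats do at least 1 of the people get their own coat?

Sum C(9,i)·!(9-i) for i = 1..9:
  i=1: C(9,1)·!8 = 9·14833 = 133497
  i=2: C(9,2)·!7 = 36·1854 = 66744
  i=3: C(9,3)·!6 = 84·265 = 22260
  i=4: C(9,4)·!5 = 126·44 = 5544
  i=5: C(9,5)·!4 = 126·9 = 1134
  i=6: C(9,6)·!3 = 84·2 = 168
  i=7: C(9,7)·!2 = 36·1 = 36
  i=8: C(9,8)·!1 = 9·0 = 0
  i=9: C(9,9)·!0 = 1·1 = 1
Total = 229384.

229384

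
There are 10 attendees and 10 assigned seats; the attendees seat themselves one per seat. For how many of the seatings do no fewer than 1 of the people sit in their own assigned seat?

2293839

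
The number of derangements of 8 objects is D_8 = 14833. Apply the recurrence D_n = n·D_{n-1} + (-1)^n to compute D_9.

133496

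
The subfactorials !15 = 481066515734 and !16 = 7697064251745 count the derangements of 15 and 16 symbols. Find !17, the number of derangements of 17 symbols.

130850092279664

!17 = (17-1)·(!16 + !15) = 16·(7697064251745 + 481066515734) = 16·8178130767479 = 130850092279664.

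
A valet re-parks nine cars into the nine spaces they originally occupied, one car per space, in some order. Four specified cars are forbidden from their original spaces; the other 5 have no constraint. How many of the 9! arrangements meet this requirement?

229080

Inclusion-exclusion on the 4 forbidden self-matches:
Σ_{j=0}^{4} (-1)^j C(4,j)(9-j)!
= C(4,0)·9! - C(4,1)·8! + C(4,2)·7! - C(4,3)·6! + C(4,4)·5!
= 362880 - 161280 + 30240 - 2880 + 120
= 229080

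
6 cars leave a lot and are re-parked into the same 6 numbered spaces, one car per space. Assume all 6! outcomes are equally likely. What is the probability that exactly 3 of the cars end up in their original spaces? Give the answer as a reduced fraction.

1/18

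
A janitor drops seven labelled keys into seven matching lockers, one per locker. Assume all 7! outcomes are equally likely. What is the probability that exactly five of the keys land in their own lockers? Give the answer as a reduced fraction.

1/240

Favorable outcomes: C(7,5)·!2 = 21·1 = 21.
Total outcomes: 7! = 5040.
Probability = 21/5040 = 1/240.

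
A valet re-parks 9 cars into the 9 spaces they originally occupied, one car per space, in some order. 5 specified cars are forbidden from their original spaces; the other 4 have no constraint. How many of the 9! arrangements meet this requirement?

Inclusion-exclusion on the 5 forbidden self-matches:
Σ_{j=0}^{5} (-1)^j C(5,j)(9-j)!
= C(5,0)·9! - C(5,1)·8! + C(5,2)·7! - C(5,3)·6! + C(5,4)·5! - C(5,5)·4!
= 362880 - 201600 + 50400 - 7200 + 600 - 24
= 205056

205056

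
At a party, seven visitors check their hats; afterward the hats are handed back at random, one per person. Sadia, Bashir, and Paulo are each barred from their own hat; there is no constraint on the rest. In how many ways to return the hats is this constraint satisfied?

3216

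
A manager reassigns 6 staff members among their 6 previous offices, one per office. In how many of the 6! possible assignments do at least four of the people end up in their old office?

# with exactly i fixed is C(6,i)·!(6-i); sum over i=4..6:
  i=4: C(6,4)·!2 = 15·1 = 15
  i=5: C(6,5)·!1 = 6·0 = 0
  i=6: C(6,6)·!0 = 1·1 = 1
Total = 16.

16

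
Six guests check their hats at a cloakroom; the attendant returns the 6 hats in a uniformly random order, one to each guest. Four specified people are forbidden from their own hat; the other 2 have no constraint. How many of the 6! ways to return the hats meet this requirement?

Inclusion-exclusion on the 4 forbidden self-matches:
Σ_{j=0}^{4} (-1)^j C(4,j)(6-j)!
= C(4,0)·6! - C(4,1)·5! + C(4,2)·4! - C(4,3)·3! + C(4,4)·2!
= 720 - 480 + 144 - 24 + 2
= 362

362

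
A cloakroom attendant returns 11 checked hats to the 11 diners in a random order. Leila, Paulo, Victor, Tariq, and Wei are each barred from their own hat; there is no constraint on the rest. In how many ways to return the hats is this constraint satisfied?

25022880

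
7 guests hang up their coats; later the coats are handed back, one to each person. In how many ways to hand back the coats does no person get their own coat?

Use !n = (n-1)(!(n-1) + !(n-2)).
!7 = 6·(265 + 44) = 6·309 = 1854

1854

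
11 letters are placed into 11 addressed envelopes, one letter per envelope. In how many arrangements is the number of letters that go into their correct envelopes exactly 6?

20328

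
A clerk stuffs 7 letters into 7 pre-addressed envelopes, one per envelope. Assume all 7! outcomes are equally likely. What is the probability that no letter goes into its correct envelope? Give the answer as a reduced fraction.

103/280

Favorable outcomes: !7 = 1854.
Total outcomes: 7! = 5040.
Probability = 1854/5040 = 103/280.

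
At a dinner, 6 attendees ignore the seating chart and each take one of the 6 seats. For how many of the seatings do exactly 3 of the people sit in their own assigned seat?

Pick the 3 fixed positions: C(6,3) = 20 ways.
The remaining 3 must be deranged: !3 = 2.
Total: 20 × 2 = 40.

40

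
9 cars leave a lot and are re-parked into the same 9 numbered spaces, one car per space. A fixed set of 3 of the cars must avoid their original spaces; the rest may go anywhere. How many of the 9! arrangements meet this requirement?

Inclusion-exclusion on the 3 forbidden self-matches:
Σ_{j=0}^{3} (-1)^j C(3,j)(9-j)!
= C(3,0)·9! - C(3,1)·8! + C(3,2)·7! - C(3,3)·6!
= 362880 - 120960 + 15120 - 720
= 256320

256320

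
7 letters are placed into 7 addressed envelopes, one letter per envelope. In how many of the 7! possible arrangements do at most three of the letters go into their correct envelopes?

4948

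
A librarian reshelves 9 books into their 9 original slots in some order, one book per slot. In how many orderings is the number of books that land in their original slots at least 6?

# with exactly i fixed is C(9,i)·!(9-i); sum over i=6..9:
  i=6: C(9,6)·!3 = 84·2 = 168
  i=7: C(9,7)·!2 = 36·1 = 36
  i=8: C(9,8)·!1 = 9·0 = 0
  i=9: C(9,9)·!0 = 1·1 = 1
Total = 205.

205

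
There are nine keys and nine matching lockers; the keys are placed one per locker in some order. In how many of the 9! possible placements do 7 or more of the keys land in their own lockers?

37

# with exactly i fixed is C(9,i)·!(9-i); sum over i=7..9:
  i=7: C(9,7)·!2 = 36·1 = 36
  i=8: C(9,8)·!1 = 9·0 = 0
  i=9: C(9,9)·!0 = 1·1 = 1
Total = 37.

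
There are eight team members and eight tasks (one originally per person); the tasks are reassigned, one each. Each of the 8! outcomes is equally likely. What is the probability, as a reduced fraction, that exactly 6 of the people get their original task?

Favorable outcomes: C(8,6)·!2 = 28·1 = 28.
Total outcomes: 8! = 40320.
Probability = 28/40320 = 1/1440.

1/1440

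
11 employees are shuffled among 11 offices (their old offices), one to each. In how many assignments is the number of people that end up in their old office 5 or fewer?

39893116

# with exactly i fixed is C(11,i)·!(11-i); sum over i=0..5:
  i=0: C(11,0)·!11 = 1·14684570 = 14684570
  i=1: C(11,1)·!10 = 11·1334961 = 14684571
  i=2: C(11,2)·!9 = 55·133496 = 7342280
  i=3: C(11,3)·!8 = 165·14833 = 2447445
  i=4: C(11,4)·!7 = 330·1854 = 611820
  i=5: C(11,5)·!6 = 462·265 = 122430
Total = 39893116.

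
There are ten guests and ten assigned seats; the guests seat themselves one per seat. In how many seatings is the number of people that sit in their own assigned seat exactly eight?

Choose which 8 of the 10 are fixed: C(10,8) = 45.
The other 2 form a derangement: !2 = 1.
Total: 45 × 1 = 45.

45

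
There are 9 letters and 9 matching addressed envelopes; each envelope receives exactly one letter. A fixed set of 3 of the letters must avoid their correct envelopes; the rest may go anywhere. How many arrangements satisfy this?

Let A_j be the event that the j-th constrained one is fixed. By inclusion-exclusion over the 3 events:
Σ_{j=0}^{3} (-1)^j C(3,j)(9-j)!
= C(3,0)·9! - C(3,1)·8! + C(3,2)·7! - C(3,3)·6!
= 362880 - 120960 + 15120 - 720
= 256320

256320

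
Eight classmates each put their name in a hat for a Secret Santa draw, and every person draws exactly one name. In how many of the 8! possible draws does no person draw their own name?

!8 is the nearest integer to 8!/e.
8! = 40320, and 40320/e ≈ 14832.90, so !8 = 14833.

14833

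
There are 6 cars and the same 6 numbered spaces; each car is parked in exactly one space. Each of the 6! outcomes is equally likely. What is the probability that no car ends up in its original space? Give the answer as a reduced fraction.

Favorable outcomes: !6 = 265.
Total outcomes: 6! = 720.
Probability = 265/720 = 53/144.

53/144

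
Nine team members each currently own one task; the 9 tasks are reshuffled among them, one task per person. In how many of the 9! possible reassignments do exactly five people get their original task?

1134

Pick the 5 fixed positions: C(9,5) = 126 ways.
The other 4 form a derangement: !4 = 9.
Total: 126 × 9 = 1134.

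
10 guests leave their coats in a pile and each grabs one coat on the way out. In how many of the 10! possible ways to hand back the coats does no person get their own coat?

The subfactorial !10 = [10!/e] (nearest integer).
10! = 3628800, and 3628800/e ≈ 1334960.92, so !10 = 1334961.

1334961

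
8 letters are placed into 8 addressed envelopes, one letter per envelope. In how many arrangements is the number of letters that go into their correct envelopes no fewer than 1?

Sum C(8,i)·!(8-i) for i = 1..8:
  i=1: C(8,1)·!7 = 8·1854 = 14832
  i=2: C(8,2)·!6 = 28·265 = 7420
  i=3: C(8,3)·!5 = 56·44 = 2464
  i=4: C(8,4)·!4 = 70·9 = 630
  i=5: C(8,5)·!3 = 56·2 = 112
  i=6: C(8,6)·!2 = 28·1 = 28
  i=7: C(8,7)·!1 = 8·0 = 0
  i=8: C(8,8)·!0 = 1·1 = 1
Total = 25487.

25487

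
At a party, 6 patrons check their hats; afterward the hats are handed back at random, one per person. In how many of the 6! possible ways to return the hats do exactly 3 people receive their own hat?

Choose which 3 of the 6 are fixed: C(6,3) = 20.
The remaining 3 must be deranged: !3 = 2.
Total: 20 × 2 = 40.

40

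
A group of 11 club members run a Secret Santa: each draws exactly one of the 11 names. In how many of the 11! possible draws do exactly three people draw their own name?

2447445

Choose which 3 of the 11 are fixed: C(11,3) = 165.
The remaining 8 must be deranged: !8 = 14833.
Total: 165 × 14833 = 2447445.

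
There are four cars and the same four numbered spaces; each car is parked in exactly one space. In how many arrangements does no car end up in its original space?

9

The number of derangements of 4 is !4 = Σ_{k=0}^{4} (-1)^k·4!/k!
= 4! - 4!/1! + 4!/2! - 4!/3! + 4!/4!
= 24 - 24 + 12 - 4 + 1
= 9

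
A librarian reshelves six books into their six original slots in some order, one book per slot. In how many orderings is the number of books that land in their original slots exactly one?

264

Choose which one of the 6 is fixed: C(6,1) = 6.
The other 5 form a derangement: !5 = 44.
Total: 6 × 44 = 264.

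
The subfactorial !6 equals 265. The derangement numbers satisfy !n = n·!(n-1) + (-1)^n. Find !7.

1854

!7 = 7·265 - 1 = 1854.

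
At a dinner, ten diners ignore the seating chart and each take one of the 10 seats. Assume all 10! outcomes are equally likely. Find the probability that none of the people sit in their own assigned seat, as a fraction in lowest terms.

16481/44800

Favorable outcomes: !10 = 1334961.
Total outcomes: 10! = 3628800.
Probability = 1334961/3628800 = 16481/44800.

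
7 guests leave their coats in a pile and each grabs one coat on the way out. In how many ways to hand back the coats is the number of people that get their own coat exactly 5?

21

Pick the 5 fixed positions: C(7,5) = 21 ways.
The other 2 form a derangement: !2 = 1.
Total: 21 × 1 = 21.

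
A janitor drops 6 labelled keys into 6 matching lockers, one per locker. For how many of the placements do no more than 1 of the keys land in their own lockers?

529

Sum C(6,i)·!(6-i) for i = 0..1:
  i=0: C(6,0)·!6 = 1·265 = 265
  i=1: C(6,1)·!5 = 6·44 = 264
Total = 529.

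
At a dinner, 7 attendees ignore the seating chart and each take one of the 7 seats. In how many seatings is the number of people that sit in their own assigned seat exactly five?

21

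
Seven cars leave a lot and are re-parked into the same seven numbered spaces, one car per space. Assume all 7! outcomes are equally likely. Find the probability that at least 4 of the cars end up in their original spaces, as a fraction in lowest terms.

23/1260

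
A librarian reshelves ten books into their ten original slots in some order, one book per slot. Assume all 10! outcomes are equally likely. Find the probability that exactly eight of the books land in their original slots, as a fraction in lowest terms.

Favorable outcomes: C(10,8)·!2 = 45·1 = 45.
Total outcomes: 10! = 3628800.
Probability = 45/3628800 = 1/80640.

1/80640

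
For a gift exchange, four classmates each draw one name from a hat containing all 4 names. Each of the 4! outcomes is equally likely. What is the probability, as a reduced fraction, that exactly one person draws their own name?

1/3

Favorable outcomes: C(4,1)·!3 = 4·2 = 8.
Total outcomes: 4! = 24.
Probability = 8/24 = 1/3.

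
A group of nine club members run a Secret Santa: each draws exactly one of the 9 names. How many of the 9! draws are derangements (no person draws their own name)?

133496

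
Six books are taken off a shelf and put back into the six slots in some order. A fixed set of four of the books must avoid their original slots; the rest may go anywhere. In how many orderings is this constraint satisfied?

362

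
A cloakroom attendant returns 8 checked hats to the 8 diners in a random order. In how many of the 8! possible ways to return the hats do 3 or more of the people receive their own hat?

Sum C(8,i)·!(8-i) for i = 3..8:
  i=3: C(8,3)·!5 = 56·44 = 2464
  i=4: C(8,4)·!4 = 70·9 = 630
  i=5: C(8,5)·!3 = 56·2 = 112
  i=6: C(8,6)·!2 = 28·1 = 28
  i=7: C(8,7)·!1 = 8·0 = 0
  i=8: C(8,8)·!0 = 1·1 = 1
Total = 3235.

3235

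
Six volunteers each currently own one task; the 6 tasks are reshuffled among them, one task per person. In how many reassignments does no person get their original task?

265

The number of derangements of 6 is !6 = Σ_{k=0}^{6} (-1)^k·6!/k!
= 6! - 6!/1! + 6!/2! - 6!/3! + 6!/4! - 6!/5! + 6!/6!
= 720 - 720 + 360 - 120 + 30 - 6 + 1
= 265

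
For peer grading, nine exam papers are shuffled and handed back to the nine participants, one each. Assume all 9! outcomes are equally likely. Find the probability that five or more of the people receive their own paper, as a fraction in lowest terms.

1339/362880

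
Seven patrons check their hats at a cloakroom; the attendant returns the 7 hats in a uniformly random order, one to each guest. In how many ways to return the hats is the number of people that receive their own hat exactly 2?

924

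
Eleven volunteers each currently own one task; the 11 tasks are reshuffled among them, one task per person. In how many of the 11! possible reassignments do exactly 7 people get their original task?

2970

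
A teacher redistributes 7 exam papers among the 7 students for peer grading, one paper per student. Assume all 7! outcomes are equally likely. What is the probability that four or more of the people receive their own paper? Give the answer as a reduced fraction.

Favorable outcomes: Σ_{i≥4} C(7,i)·!(7-i) = 35·2 + 21·1 + 7·0 + 1·1 = 92.
Total outcomes: 7! = 5040.
Probability = 92/5040 = 23/1260.

23/1260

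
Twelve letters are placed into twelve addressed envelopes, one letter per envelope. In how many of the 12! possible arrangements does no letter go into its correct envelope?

176214841

!12 = 12! · Σ_{k=0}^{12} (-1)^k/k!
= 12! - 12!/1! + 12!/2! - 12!/3! + 12!/4! - 12!/5! + 12!/6! - 12!/7! + 12!/8! - 12!/9! + 12!/10! - 12!/11! + 12!/12!
= 479001600 - 479001600 + 239500800 - 79833600 + 19958400 - 3991680 + 665280 - 95040 + 11880 - 1320 + 132 - 12 + 1
= 176214841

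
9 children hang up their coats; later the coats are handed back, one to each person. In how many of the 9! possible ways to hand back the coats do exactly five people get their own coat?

1134

Choose which 5 of the 9 are fixed: C(9,5) = 126.
The other 4 form a derangement: !4 = 9.
Total: 126 × 9 = 1134.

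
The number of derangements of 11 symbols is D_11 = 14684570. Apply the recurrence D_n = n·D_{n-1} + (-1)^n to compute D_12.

176214841

D_12 = 12·14684570 + 1 = 176214841.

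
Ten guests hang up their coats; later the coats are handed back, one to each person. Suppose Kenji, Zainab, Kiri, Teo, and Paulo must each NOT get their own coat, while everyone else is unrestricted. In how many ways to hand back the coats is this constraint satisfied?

Inclusion-exclusion on the 5 forbidden self-matches:
Σ_{j=0}^{5} (-1)^j C(5,j)(10-j)!
= C(5,0)·10! - C(5,1)·9! + C(5,2)·8! - C(5,3)·7! + C(5,4)·6! - C(5,5)·5!
= 3628800 - 1814400 + 403200 - 50400 + 3600 - 120
= 2170680

2170680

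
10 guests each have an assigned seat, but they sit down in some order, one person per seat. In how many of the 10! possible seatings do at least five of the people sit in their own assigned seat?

13264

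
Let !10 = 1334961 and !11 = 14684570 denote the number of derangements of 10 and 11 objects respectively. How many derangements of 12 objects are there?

!12 = (12-1)·(!11 + !10) = 11·(14684570 + 1334961) = 11·16019531 = 176214841.

176214841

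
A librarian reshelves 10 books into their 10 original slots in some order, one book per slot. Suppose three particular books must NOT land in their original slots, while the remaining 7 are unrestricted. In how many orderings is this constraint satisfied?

2656080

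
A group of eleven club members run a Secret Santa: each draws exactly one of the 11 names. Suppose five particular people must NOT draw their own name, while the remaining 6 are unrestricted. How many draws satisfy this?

25022880

Inclusion-exclusion on the 5 forbidden self-matches:
Σ_{j=0}^{5} (-1)^j C(5,j)(11-j)!
= C(5,0)·11! - C(5,1)·10! + C(5,2)·9! - C(5,3)·8! + C(5,4)·7! - C(5,5)·6!
= 39916800 - 18144000 + 3628800 - 403200 + 25200 - 720
= 25022880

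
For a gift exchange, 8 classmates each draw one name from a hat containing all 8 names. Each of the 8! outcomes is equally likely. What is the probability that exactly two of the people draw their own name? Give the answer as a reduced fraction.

53/288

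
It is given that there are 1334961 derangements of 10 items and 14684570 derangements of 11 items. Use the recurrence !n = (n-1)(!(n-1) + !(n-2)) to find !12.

!12 = (12-1)·(!11 + !10) = 11·(14684570 + 1334961) = 11·16019531 = 176214841.

176214841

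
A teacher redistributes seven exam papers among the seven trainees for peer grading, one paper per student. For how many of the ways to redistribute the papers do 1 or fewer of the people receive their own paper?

# with exactly i fixed is C(7,i)·!(7-i); sum over i=0..1:
  i=0: C(7,0)·!7 = 1·1854 = 1854
  i=1: C(7,1)·!6 = 7·265 = 1855
Total = 3709.

3709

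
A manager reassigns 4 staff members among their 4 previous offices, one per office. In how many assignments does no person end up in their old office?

!4 is the nearest integer to 4!/e.
4! = 24, and 24/e ≈ 8.83, so !4 = 9.

9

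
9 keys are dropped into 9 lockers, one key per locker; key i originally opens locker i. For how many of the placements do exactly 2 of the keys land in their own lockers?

Pick the 2 fixed positions: C(9,2) = 36 ways.
The other 7 form a derangement: !7 = 1854.
Total: 36 × 1854 = 66744.

66744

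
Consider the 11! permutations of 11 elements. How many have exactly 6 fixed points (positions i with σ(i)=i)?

20328

Pick the 6 fixed positions: C(11,6) = 462 ways.
The other 5 form a derangement: !5 = 44.
Total: 462 × 44 = 20328.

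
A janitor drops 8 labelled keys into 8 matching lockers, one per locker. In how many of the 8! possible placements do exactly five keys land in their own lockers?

112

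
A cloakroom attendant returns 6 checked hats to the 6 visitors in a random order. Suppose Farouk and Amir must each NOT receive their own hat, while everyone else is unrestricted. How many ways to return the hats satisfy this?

504

Let A_j be the event that the j-th constrained one is fixed. By inclusion-exclusion over the 2 events:
Σ_{j=0}^{2} (-1)^j C(2,j)(6-j)!
= C(2,0)·6! - C(2,1)·5! + C(2,2)·4!
= 720 - 240 + 24
= 504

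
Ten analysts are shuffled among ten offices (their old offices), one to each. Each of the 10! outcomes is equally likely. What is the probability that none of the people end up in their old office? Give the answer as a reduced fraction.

16481/44800

Favorable outcomes: !10 = 1334961.
Total outcomes: 10! = 3628800.
Probability = 1334961/3628800 = 16481/44800.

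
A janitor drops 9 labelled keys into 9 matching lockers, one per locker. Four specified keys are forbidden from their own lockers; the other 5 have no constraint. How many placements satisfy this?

229080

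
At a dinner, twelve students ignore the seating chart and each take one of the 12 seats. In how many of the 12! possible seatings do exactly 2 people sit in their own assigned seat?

88107426

Pick the 2 fixed positions: C(12,2) = 66 ways.
The other 10 form a derangement: !10 = 1334961.
Total: 66 × 1334961 = 88107426.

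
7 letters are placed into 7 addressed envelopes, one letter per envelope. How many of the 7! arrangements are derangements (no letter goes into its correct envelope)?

1854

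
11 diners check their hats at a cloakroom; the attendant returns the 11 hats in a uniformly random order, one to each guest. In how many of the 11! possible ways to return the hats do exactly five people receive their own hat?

Choose which 5 of the 11 are fixed: C(11,5) = 462.
The other 6 form a derangement: !6 = 265.
Total: 462 × 265 = 122430.

122430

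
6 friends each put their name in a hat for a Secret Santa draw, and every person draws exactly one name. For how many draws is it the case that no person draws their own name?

Recurrence: !6 = 6·!5 + (-1)^6.
!6 = 6·44 + 1 = 265

265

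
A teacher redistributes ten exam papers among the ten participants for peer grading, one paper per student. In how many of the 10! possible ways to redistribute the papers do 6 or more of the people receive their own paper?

2176

Sum C(10,i)·!(10-i) for i = 6..10:
  i=6: C(10,6)·!4 = 210·9 = 1890
  i=7: C(10,7)·!3 = 120·2 = 240
  i=8: C(10,8)·!2 = 45·1 = 45
  i=9: C(10,9)·!1 = 10·0 = 0
  i=10: C(10,10)·!0 = 1·1 = 1
Total = 2176.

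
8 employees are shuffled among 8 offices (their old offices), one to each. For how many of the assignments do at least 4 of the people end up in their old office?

Sum C(8,i)·!(8-i) for i = 4..8:
  i=4: C(8,4)·!4 = 70·9 = 630
  i=5: C(8,5)·!3 = 56·2 = 112
  i=6: C(8,6)·!2 = 28·1 = 28
  i=7: C(8,7)·!1 = 8·0 = 0
  i=8: C(8,8)·!0 = 1·1 = 1
Total = 771.

771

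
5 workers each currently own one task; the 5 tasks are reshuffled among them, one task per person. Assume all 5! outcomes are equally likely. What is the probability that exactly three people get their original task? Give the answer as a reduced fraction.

1/12

Favorable outcomes: C(5,3)·!2 = 10·1 = 10.
Total outcomes: 5! = 120.
Probability = 10/120 = 1/12.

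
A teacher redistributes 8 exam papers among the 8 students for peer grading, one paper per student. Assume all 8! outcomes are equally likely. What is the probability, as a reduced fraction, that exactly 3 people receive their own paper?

Favorable outcomes: C(8,3)·!5 = 56·44 = 2464.
Total outcomes: 8! = 40320.
Probability = 2464/40320 = 11/180.

11/180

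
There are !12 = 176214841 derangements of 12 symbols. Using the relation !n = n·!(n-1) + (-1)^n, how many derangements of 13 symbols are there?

2290792932

!13 = 13·176214841 - 1 = 2290792932.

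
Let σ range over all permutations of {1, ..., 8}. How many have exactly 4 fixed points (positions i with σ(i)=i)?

630

Pick the 4 fixed positions: C(8,4) = 70 ways.
The remaining 4 must be deranged: !4 = 9.
Total: 70 × 9 = 630.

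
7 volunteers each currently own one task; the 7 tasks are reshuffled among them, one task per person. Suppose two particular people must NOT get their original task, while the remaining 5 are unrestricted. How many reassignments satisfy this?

3720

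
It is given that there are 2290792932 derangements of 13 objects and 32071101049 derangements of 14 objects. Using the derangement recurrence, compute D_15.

D_15 = (15-1)·(D_14 + D_13) = 14·(32071101049 + 2290792932) = 14·34361893981 = 481066515734.

481066515734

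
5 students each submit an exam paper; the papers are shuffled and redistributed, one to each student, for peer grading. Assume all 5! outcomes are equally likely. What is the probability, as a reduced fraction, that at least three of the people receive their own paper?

Favorable outcomes: Σ_{i≥3} C(5,i)·!(5-i) = 10·1 + 5·0 + 1·1 = 11.
Total outcomes: 5! = 120.
Probability = 11/120 = 11/120.

11/120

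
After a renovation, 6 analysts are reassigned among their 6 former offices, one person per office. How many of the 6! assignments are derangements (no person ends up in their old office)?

Use !n = n·!(n-1) + (-1)^n.
!6 = 6·44 + 1 = 265

265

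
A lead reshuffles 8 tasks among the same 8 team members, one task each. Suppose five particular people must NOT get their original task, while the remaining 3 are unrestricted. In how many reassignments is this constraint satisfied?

21234

Let A_j be the event that the j-th constrained one is fixed. By inclusion-exclusion over the 5 events:
Σ_{j=0}^{5} (-1)^j C(5,j)(8-j)!
= C(5,0)·8! - C(5,1)·7! + C(5,2)·6! - C(5,3)·5! + C(5,4)·4! - C(5,5)·3!
= 40320 - 25200 + 7200 - 1200 + 120 - 6
= 21234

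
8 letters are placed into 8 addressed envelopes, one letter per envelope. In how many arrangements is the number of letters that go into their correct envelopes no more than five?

# with exactly i fixed is C(8,i)·!(8-i); sum over i=0..5:
  i=0: C(8,0)·!8 = 1·14833 = 14833
  i=1: C(8,1)·!7 = 8·1854 = 14832
  i=2: C(8,2)·!6 = 28·265 = 7420
  i=3: C(8,3)·!5 = 56·44 = 2464
  i=4: C(8,4)·!4 = 70·9 = 630
  i=5: C(8,5)·!3 = 56·2 = 112
Total = 40291.

40291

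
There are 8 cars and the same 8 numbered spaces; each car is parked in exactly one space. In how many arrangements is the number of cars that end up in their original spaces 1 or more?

25487

Sum C(8,i)·!(8-i) for i = 1..8:
  i=1: C(8,1)·!7 = 8·1854 = 14832
  i=2: C(8,2)·!6 = 28·265 = 7420
  i=3: C(8,3)·!5 = 56·44 = 2464
  i=4: C(8,4)·!4 = 70·9 = 630
  i=5: C(8,5)·!3 = 56·2 = 112
  i=6: C(8,6)·!2 = 28·1 = 28
  i=7: C(8,7)·!1 = 8·0 = 0
  i=8: C(8,8)·!0 = 1·1 = 1
Total = 25487.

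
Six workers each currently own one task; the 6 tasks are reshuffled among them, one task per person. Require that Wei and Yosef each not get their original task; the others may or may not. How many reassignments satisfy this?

504

Let A_j be the event that the j-th constrained one is fixed. By inclusion-exclusion over the 2 events:
Σ_{j=0}^{2} (-1)^j C(2,j)(6-j)!
= C(2,0)·6! - C(2,1)·5! + C(2,2)·4!
= 720 - 240 + 24
= 504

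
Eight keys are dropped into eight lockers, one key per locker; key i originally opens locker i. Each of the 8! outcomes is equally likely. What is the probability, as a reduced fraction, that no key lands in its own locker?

2119/5760

Favorable outcomes: !8 = 14833.
Total outcomes: 8! = 40320.
Probability = 14833/40320 = 2119/5760.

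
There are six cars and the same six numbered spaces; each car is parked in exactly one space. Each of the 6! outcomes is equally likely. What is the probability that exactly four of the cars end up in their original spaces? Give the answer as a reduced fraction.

1/48

Favorable outcomes: C(6,4)·!2 = 15·1 = 15.
Total outcomes: 6! = 720.
Probability = 15/720 = 1/48.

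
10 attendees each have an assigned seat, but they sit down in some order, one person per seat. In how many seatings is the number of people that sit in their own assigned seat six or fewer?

3628514

Sum C(10,i)·!(10-i) for i = 0..6:
  i=0: C(10,0)·!10 = 1·1334961 = 1334961
  i=1: C(10,1)·!9 = 10·133496 = 1334960
  i=2: C(10,2)·!8 = 45·14833 = 667485
  i=3: C(10,3)·!7 = 120·1854 = 222480
  i=4: C(10,4)·!6 = 210·265 = 55650
  i=5: C(10,5)·!5 = 252·44 = 11088
  i=6: C(10,6)·!4 = 210·9 = 1890
Total = 3628514.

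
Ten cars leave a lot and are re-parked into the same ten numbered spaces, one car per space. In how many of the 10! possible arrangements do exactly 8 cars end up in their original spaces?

45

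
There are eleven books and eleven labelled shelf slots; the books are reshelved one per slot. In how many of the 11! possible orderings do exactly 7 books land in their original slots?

Pick the 7 fixed positions: C(11,7) = 330 ways.
The remaining 4 must be deranged: !4 = 9.
Total: 330 × 9 = 2970.

2970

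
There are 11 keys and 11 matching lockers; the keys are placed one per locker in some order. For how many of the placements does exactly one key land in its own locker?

14684571

Pick the single fixed position: C(11,1) = 11 ways.
The other 10 form a derangement: !10 = 1334961.
Total: 11 × 1334961 = 14684571.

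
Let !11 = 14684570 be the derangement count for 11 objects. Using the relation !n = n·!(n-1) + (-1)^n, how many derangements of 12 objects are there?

176214841

!12 = 12·14684570 + 1 = 176214841.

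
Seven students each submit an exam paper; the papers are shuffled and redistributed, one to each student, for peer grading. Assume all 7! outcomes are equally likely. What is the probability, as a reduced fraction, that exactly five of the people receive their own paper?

Favorable outcomes: C(7,5)·!2 = 21·1 = 21.
Total outcomes: 7! = 5040.
Probability = 21/5040 = 1/240.

1/240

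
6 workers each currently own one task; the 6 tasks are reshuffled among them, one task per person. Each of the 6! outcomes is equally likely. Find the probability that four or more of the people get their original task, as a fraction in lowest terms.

Favorable outcomes: Σ_{i≥4} C(6,i)·!(6-i) = 15·1 + 6·0 + 1·1 = 16.
Total outcomes: 6! = 720.
Probability = 16/720 = 1/45.

1/45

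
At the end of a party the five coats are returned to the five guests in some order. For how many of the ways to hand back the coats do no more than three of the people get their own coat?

119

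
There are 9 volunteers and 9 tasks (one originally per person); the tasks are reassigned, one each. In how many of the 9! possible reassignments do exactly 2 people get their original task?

Choose which 2 of the 9 are fixed: C(9,2) = 36.
The remaining 7 must be deranged: !7 = 1854.
Total: 36 × 1854 = 66744.

66744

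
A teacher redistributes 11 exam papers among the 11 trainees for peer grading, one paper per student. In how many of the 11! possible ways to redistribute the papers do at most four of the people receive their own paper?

39770686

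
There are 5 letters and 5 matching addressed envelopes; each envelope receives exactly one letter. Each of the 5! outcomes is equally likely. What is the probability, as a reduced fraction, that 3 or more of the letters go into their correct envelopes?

11/120

Favorable outcomes: Σ_{i≥3} C(5,i)·!(5-i) = 10·1 + 5·0 + 1·1 = 11.
Total outcomes: 5! = 120.
Probability = 11/120 = 11/120.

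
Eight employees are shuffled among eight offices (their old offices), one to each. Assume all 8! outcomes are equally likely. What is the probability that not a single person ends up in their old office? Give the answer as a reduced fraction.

Favorable outcomes: !8 = 14833.
Total outcomes: 8! = 40320.
Probability = 14833/40320 = 2119/5760.

2119/5760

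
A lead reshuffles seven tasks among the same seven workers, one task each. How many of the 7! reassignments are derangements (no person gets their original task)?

By inclusion-exclusion, !7 = Σ (-1)^k · 7!/k! for k=0..7
= 7! - 7!/1! + 7!/2! - 7!/3! + 7!/4! - 7!/5! + 7!/6! - 7!/7!
= 5040 - 5040 + 2520 - 840 + 210 - 42 + 7 - 1
= 1854

1854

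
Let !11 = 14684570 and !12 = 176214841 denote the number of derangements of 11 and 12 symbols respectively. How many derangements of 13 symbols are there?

2290792932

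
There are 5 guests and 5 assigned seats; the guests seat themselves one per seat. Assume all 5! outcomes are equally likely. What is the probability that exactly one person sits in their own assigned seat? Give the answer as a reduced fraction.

Favorable outcomes: C(5,1)·!4 = 5·9 = 45.
Total outcomes: 5! = 120.
Probability = 45/120 = 3/8.

3/8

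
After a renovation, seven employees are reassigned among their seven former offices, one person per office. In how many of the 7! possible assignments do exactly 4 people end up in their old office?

Pick the 4 fixed positions: C(7,4) = 35 ways.
The other 3 form a derangement: !3 = 2.
Total: 35 × 2 = 70.

70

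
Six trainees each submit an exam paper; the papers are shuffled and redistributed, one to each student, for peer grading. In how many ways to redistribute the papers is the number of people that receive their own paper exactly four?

15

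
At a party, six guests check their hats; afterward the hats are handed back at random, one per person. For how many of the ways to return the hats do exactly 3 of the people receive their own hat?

40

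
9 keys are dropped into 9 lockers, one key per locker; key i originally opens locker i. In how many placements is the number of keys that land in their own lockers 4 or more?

Sum C(9,i)·!(9-i) for i = 4..9:
  i=4: C(9,4)·!5 = 126·44 = 5544
  i=5: C(9,5)·!4 = 126·9 = 1134
  i=6: C(9,6)·!3 = 84·2 = 168
  i=7: C(9,7)·!2 = 36·1 = 36
  i=8: C(9,8)·!1 = 9·0 = 0
  i=9: C(9,9)·!0 = 1·1 = 1
Total = 6883.

6883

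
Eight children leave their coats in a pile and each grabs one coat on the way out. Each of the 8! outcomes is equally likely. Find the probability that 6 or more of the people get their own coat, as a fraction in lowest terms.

29/40320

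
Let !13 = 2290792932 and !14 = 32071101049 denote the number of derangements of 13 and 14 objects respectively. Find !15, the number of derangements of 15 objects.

481066515734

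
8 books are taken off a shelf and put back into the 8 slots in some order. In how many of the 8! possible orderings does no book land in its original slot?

!8 is the nearest integer to 8!/e.
8! = 40320, and 40320/e ≈ 14832.90, so !8 = 14833.

14833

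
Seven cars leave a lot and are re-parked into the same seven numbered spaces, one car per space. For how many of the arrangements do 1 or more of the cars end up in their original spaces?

3186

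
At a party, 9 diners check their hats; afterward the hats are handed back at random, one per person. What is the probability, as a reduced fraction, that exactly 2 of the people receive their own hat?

103/560

Favorable outcomes: C(9,2)·!7 = 36·1854 = 66744.
Total outcomes: 9! = 362880.
Probability = 66744/362880 = 103/560.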